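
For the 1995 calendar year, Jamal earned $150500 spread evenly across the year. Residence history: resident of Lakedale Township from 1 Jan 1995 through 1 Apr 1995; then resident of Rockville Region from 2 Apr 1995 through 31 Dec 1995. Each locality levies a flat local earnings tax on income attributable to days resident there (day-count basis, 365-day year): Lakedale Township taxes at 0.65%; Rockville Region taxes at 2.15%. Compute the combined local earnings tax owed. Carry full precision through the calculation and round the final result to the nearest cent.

Lakedale Township, 1 Jan – 1 Apr 1995: 91 days → $150500 × 0.65% × 91/365 = $243.8925
Rockville Region, 2 Apr – 31 Dec 1995: 274 days → $150500 × 2.15% × 274/365 = $2429.0288
Total = $2672.9212

$2672.92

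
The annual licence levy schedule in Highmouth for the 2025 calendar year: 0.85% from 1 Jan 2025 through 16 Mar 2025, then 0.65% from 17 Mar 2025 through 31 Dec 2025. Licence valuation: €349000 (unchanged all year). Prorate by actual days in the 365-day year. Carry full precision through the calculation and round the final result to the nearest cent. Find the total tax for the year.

1 Jan – 16 Mar 2025: 75 days at 0.85% → €349000 × 0.85% × 75/365 = €609.5548
17 Mar – 31 Dec 2025: 290 days at 0.65% → €349000 × 0.65% × 290/365 = €1802.3699
Total = €2411.9247

€2411.92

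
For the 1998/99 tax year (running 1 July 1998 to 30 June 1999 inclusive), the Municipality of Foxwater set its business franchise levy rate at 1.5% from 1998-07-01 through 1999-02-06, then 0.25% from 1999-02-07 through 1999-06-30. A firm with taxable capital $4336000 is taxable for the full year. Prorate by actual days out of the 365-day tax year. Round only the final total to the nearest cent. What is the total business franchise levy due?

$43656.99

1998-07-01 to 1999-02-06: 221 days at 1.5% → $4336000 × 1.5% × 221/365 = $39380.3836
1999-02-07 to 1999-06-30: 144 days at 0.25% → $4336000 × 0.25% × 144/365 = $4276.6027
Total = $43656.9863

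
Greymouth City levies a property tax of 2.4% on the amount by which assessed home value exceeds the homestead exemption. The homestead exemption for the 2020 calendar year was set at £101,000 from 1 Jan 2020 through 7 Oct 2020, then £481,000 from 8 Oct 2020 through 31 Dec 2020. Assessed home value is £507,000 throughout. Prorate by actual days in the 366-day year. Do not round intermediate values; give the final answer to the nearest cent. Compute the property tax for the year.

1 Jan – 7 Oct 2020: 281 days, exemption £101,000 → (£507,000 − £101,000) × 2.4% × 281/366 = £7,481.0492
8 Oct – 31 Dec 2020: 85 days, exemption £481,000 → (£507,000 − £481,000) × 2.4% × 85/366 = £144.9180
Total = £7,625.9672

£7,625.97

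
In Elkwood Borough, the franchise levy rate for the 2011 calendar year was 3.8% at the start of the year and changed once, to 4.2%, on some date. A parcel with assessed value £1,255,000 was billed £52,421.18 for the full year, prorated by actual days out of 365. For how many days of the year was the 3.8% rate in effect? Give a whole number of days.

Let d = days at the first rate; then 365 − d days at the second rate.
£1,255,000 × [3.8%·d + 4.2%·(365−d)] / 365 = £52,421.18
Solving gives d = 21, so the new rate took effect on 22 Jan 2011.

21 days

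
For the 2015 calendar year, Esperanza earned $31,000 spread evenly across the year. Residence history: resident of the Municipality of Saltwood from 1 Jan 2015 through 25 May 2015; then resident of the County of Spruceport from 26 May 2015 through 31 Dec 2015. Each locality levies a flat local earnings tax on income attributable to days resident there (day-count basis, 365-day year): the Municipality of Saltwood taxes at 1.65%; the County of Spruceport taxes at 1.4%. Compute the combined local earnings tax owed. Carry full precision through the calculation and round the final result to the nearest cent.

$464.79

The Municipality of Saltwood, 1 Jan – 25 May 2015: 145 days → $31,000 × 1.65% × 145/365 = $203.1986
The County of Spruceport, 26 May – 31 Dec 2015: 220 days → $31,000 × 1.4% × 220/365 = $261.5890
Total = $464.7877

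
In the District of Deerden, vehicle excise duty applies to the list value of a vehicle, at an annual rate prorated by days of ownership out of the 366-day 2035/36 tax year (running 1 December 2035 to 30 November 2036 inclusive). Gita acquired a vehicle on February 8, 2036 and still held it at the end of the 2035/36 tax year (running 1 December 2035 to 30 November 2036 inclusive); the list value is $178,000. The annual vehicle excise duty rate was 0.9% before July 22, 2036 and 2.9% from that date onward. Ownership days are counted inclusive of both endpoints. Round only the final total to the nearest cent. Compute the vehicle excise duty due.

February 8 – July 21, 2036: 165 days at 0.9% → $178,000 × 0.9% × 165/366 = $722.2131
July 22 – November 30, 2036: 132 days at 2.9% → $178,000 × 2.9% × 132/366 = $1,861.7049
Total = $2,583.9180

$2,583.92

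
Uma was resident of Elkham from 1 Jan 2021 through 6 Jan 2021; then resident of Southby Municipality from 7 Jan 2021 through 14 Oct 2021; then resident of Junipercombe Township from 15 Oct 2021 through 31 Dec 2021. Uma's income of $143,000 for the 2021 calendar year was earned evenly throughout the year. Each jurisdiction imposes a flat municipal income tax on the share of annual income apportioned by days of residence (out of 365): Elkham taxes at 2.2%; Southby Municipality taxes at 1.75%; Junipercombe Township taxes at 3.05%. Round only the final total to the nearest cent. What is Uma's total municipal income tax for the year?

$2,910.34

Elkham, 1 Jan – 6 Jan 2021: 6 days → $143,000 × 2.2% × 6/365 = $51.7151
Southby Municipality, 7 Jan – 14 Oct 2021: 281 days → $143,000 × 1.75% × 281/365 = $1,926.5822
Junipercombe Township, 15 Oct – 31 Dec 2021: 78 days → $143,000 × 3.05% × 78/365 = $932.0466
Total = $2,910.3438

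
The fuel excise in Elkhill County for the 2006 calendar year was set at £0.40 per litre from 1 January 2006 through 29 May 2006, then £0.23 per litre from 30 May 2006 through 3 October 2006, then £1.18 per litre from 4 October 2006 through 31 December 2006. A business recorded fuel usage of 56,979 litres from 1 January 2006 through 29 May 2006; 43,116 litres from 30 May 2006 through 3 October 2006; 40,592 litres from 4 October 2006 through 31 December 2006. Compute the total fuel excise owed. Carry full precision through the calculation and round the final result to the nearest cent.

£80,606.84

1 January – 29 May 2006: 56,979 litres at £0.40/litre → £22,791.60
30 May – 3 October 2006: 43,116 litres at £0.23/litre → £9,916.68
4 October – 31 December 2006: 40,592 litres at £1.18/litre → £47,898.56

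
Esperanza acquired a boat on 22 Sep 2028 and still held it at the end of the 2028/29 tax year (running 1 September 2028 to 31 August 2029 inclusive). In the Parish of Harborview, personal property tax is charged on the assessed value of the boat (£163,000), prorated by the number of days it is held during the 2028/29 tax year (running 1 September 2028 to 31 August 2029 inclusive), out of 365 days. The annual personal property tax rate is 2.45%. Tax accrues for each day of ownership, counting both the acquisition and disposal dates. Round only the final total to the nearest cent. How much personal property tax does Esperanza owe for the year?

Days held (22 Sep 2028 – 31 Aug 2029): 344 out of 365
Tax = £163,000 × 2.45% × 344/365 = £3,763.7370

£3,763.74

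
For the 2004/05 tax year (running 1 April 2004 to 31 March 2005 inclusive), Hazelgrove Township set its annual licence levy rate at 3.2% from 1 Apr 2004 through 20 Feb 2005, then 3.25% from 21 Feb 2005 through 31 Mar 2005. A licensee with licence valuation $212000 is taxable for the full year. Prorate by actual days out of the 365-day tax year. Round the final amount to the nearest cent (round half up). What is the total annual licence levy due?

$6795.33

1 Apr 2004 – 20 Feb 2005: 326 days at 3.2% → $212000 × 3.2% × 326/365 = $6059.1342
21 Feb – 31 Mar 2005: 39 days at 3.25% → $212000 × 3.25% × 39/365 = $736.1918
Total = $6795.3260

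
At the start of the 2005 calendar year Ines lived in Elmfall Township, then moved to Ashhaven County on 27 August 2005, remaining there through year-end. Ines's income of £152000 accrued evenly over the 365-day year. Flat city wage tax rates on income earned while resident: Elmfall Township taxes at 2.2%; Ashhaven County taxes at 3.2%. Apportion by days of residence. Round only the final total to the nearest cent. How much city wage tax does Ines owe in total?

Elmfall Township, 1 January – 26 August 2005: 238 days → £152000 × 2.2% × 238/365 = £2180.4712
Ashhaven County, 27 August – 31 December 2005: 127 days → £152000 × 3.2% × 127/365 = £1692.4055
Total = £3872.8767

£3872.88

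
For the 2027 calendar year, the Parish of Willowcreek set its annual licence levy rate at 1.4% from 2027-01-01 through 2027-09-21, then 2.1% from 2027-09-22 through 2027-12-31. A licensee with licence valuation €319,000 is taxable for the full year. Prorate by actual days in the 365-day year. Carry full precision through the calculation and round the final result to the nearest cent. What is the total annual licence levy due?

€5,083.90

2027-01-01 to 2027-09-21: 264 days at 1.4% → €319,000 × 1.4% × 264/365 = €3,230.2027
2027-09-22 to 2027-12-31: 101 days at 2.1% → €319,000 × 2.1% × 101/365 = €1,853.6959
Total = €5,083.8986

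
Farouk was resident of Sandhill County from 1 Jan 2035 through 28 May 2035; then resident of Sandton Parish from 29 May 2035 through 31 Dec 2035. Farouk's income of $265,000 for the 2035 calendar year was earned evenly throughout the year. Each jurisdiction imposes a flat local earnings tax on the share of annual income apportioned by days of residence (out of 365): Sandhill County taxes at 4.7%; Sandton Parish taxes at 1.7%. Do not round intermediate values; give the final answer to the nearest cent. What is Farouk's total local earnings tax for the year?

$7,728.56

Sandhill County, 1 Jan – 28 May 2035: 148 days → $265,000 × 4.7% × 148/365 = $5,050.2466
Sandton Parish, 29 May – 31 Dec 2035: 217 days → $265,000 × 1.7% × 217/365 = $2,678.3151
Total = $7,728.5616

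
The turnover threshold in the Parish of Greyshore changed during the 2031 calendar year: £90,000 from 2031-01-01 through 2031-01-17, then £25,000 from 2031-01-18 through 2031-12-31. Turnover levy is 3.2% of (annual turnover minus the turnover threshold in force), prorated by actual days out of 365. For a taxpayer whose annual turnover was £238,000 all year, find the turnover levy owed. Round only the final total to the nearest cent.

2031-01-01 to 2031-01-17: 17 days, exemption £90,000 → (£238,000 − £90,000) × 3.2% × 17/365 = £220.5808
2031-01-18 to 2031-12-31: 348 days, exemption £25,000 → (£238,000 − £25,000) × 3.2% × 348/365 = £6,498.5425
Total = £6,719.1233

£6,719.12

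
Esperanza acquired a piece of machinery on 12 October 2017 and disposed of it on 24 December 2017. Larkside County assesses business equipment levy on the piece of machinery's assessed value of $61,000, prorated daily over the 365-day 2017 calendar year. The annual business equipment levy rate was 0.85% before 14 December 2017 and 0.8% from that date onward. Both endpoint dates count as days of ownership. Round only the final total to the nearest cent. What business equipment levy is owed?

12 October – 13 December 2017: 63 days at 0.85% → $61,000 × 0.85% × 63/365 = $89.4945
14 December – 24 December 2017: 11 days at 0.8% → $61,000 × 0.8% × 11/365 = $14.7068
Total = $104.2014

$104.20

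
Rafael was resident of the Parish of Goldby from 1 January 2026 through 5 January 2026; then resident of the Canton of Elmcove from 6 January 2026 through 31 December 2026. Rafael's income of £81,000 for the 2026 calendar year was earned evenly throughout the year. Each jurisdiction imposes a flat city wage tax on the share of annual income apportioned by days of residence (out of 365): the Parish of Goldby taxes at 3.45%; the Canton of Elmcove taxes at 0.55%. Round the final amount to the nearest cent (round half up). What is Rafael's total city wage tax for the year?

£477.68

The Parish of Goldby, 1 January – 5 January 2026: 5 days → £81,000 × 3.45% × 5/365 = £38.2808
The Canton of Elmcove, 6 January – 31 December 2026: 360 days → £81,000 × 0.55% × 360/365 = £439.3973
Total = £477.6781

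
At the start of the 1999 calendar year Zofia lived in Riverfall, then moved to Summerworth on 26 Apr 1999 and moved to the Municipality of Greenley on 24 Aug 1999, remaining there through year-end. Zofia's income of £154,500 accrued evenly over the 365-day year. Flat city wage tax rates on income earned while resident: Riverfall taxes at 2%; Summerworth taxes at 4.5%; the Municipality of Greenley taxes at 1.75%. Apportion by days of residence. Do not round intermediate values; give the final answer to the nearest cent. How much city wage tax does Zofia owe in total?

Riverfall, 1 Jan – 25 Apr 1999: 115 days → £154,500 × 2% × 115/365 = £973.5616
Summerworth, 26 Apr – 23 Aug 1999: 120 days → £154,500 × 4.5% × 120/365 = £2,285.7534
The Municipality of Greenley, 24 Aug – 31 Dec 1999: 130 days → £154,500 × 1.75% × 130/365 = £962.9795
Total = £4,222.2945

£4,222.29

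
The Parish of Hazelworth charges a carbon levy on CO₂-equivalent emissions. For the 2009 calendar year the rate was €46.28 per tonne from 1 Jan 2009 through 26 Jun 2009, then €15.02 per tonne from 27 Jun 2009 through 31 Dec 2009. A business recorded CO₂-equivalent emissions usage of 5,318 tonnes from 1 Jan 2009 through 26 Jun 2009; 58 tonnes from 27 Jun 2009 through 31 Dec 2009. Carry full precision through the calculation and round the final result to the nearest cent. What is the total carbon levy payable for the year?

1 Jan – 26 Jun 2009: 5,318 tonnes at €46.28/tonne → €246117.04
27 Jun – 31 Dec 2009: 58 tonnes at €15.02/tonne → €871.16

€246988.20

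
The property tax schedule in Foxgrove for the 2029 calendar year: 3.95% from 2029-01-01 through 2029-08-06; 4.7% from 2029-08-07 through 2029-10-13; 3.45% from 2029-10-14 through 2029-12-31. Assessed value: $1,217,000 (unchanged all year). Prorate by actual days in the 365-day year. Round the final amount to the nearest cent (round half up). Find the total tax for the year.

$48,454.94

2029-01-01 to 2029-08-06: 218 days at 3.95% → $1,217,000 × 3.95% × 218/365 = $28,711.1973
2029-08-07 to 2029-10-13: 68 days at 4.7% → $1,217,000 × 4.7% × 68/365 = $10,656.2521
2029-10-14 to 2029-12-31: 79 days at 3.45% → $1,217,000 × 3.45% × 79/365 = $9,087.4890
Total = $48,454.9384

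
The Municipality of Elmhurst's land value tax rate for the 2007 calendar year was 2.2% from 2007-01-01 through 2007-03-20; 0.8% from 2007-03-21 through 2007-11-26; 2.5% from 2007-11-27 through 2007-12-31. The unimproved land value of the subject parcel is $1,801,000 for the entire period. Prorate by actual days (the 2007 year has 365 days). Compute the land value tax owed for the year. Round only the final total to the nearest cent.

$22,801.15

2007-01-01 to 2007-03-20: 79 days at 2.2% → $1,801,000 × 2.2% × 79/365 = $8,575.7205
2007-03-21 to 2007-11-26: 251 days at 0.8% → $1,801,000 × 0.8% × 251/365 = $9,907.9671
2007-11-27 to 2007-12-31: 35 days at 2.5% → $1,801,000 × 2.5% × 35/365 = $4,317.4658
Total = $22,801.1534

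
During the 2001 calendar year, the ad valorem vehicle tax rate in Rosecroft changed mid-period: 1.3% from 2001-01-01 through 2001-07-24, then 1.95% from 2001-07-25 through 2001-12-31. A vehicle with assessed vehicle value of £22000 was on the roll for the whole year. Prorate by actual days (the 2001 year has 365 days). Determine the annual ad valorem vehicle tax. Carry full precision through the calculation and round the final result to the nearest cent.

£348.68

2001-01-01 to 2001-07-24: 205 days at 1.3% → £22000 × 1.3% × 205/365 = £160.6301
2001-07-25 to 2001-12-31: 160 days at 1.95% → £22000 × 1.95% × 160/365 = £188.0548
Total = £348.6849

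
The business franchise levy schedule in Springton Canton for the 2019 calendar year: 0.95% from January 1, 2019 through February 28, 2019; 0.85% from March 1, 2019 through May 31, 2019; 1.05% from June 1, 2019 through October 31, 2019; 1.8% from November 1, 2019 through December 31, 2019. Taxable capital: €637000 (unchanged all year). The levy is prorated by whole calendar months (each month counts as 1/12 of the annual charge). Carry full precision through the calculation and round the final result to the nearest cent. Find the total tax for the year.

January 1 – February 28, 2019: 2 months at 0.95% → €637000 × 0.95% × 2/12 = €1008.5833
March 1 – May 31, 2019: 3 months at 0.85% → €637000 × 0.85% × 3/12 = €1353.6250
June 1 – October 31, 2019: 5 months at 1.05% → €637000 × 1.05% × 5/12 = €2786.8750
November 1 – December 31, 2019: 2 months at 1.8% → €637000 × 1.8% × 2/12 = €1911.0000
Total = €7060.0833

€7060.08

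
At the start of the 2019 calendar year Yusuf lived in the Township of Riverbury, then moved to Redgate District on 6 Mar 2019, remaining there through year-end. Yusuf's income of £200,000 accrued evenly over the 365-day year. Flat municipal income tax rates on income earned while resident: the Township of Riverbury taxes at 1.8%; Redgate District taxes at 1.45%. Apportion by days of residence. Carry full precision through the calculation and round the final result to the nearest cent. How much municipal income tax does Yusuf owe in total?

£3,022.74

The Township of Riverbury, 1 Jan – 5 Mar 2019: 64 days → £200,000 × 1.8% × 64/365 = £631.2329
Redgate District, 6 Mar – 31 Dec 2019: 301 days → £200,000 × 1.45% × 301/365 = £2,391.5068
Total = £3,022.7397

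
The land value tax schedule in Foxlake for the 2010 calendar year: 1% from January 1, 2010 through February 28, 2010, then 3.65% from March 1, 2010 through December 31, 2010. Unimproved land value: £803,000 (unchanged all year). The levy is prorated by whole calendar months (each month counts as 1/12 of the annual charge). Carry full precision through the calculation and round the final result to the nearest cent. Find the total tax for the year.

January 1 – February 28, 2010: 2 months at 1% → £803,000 × 1% × 2/12 = £1,338.3333
March 1 – December 31, 2010: 10 months at 3.65% → £803,000 × 3.65% × 10/12 = £24,424.5833
Total = £25,762.9167

£25,762.92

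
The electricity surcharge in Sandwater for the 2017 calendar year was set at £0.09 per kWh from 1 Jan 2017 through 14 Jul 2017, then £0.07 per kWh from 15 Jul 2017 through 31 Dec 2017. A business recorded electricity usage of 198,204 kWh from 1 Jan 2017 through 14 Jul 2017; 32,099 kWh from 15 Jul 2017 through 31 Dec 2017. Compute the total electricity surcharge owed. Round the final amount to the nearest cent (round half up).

1 Jan – 14 Jul 2017: 198,204 kWh at £0.09/kWh → £17838.36
15 Jul – 31 Dec 2017: 32,099 kWh at £0.07/kWh → £2246.93

£20085.29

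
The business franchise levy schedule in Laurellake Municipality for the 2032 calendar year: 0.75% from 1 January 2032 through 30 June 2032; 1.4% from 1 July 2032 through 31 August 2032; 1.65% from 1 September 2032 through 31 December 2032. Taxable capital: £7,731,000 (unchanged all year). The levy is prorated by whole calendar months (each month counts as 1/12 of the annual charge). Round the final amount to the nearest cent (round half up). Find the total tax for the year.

1 January – 30 June 2032: 6 months at 0.75% → £7,731,000 × 0.75% × 6/12 = £28,991.2500
1 July – 31 August 2032: 2 months at 1.4% → £7,731,000 × 1.4% × 2/12 = £18,039.0000
1 September – 31 December 2032: 4 months at 1.65% → £7,731,000 × 1.65% × 4/12 = £42,520.5000
Total = £89,550.7500

£89,550.75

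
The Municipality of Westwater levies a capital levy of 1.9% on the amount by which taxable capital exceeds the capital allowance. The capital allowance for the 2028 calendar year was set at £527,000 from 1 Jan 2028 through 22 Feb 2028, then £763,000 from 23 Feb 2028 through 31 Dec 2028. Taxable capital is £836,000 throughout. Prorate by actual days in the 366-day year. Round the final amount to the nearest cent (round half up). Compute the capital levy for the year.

1 Jan – 22 Feb 2028: 53 days, exemption £527,000 → (£836,000 − £527,000) × 1.9% × 53/366 = £850.1721
23 Feb – 31 Dec 2028: 313 days, exemption £763,000 → (£836,000 − £763,000) × 1.9% × 313/366 = £1,186.1503
Total = £2,036.3224

£2,036.32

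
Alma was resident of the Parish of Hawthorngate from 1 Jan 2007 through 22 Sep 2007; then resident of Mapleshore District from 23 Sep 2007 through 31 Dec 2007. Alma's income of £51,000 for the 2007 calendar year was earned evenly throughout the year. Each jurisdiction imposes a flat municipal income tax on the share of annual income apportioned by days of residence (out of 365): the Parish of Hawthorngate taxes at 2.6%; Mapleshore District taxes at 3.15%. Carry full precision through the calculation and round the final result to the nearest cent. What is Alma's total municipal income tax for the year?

The Parish of Hawthorngate, 1 Jan – 22 Sep 2007: 265 days → £51,000 × 2.6% × 265/365 = £962.7123
Mapleshore District, 23 Sep – 31 Dec 2007: 100 days → £51,000 × 3.15% × 100/365 = £440.1370
Total = £1,402.8493

£1,402.85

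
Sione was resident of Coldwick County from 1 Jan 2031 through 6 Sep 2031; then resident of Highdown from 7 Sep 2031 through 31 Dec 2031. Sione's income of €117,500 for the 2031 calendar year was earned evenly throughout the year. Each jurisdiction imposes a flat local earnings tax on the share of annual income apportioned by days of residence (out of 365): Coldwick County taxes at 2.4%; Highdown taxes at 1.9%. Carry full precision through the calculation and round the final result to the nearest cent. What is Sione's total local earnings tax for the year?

Coldwick County, 1 Jan – 6 Sep 2031: 249 days → €117,500 × 2.4% × 249/365 = €1,923.7808
Highdown, 7 Sep – 31 Dec 2031: 116 days → €117,500 × 1.9% × 116/365 = €709.5068
Total = €2,633.2877

€2,633.29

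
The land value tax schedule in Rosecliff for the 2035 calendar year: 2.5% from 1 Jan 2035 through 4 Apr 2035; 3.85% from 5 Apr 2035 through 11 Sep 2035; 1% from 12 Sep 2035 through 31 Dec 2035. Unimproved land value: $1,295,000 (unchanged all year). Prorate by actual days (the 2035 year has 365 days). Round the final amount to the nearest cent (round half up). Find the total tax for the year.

1 Jan – 4 Apr 2035: 94 days at 2.5% → $1,295,000 × 2.5% × 94/365 = $8,337.6712
5 Apr – 11 Sep 2035: 160 days at 3.85% → $1,295,000 × 3.85% × 160/365 = $21,855.3425
12 Sep – 31 Dec 2035: 111 days at 1% → $1,295,000 × 1% × 111/365 = $3,938.2192
Total = $34,131.2329

$34,131.23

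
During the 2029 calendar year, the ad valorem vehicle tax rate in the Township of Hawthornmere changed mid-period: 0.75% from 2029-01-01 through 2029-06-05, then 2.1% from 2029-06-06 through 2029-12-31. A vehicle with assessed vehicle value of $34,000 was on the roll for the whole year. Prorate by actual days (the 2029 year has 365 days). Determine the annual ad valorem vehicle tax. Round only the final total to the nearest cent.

2029-01-01 to 2029-06-05: 156 days at 0.75% → $34,000 × 0.75% × 156/365 = $108.9863
2029-06-06 to 2029-12-31: 209 days at 2.1% → $34,000 × 2.1% × 209/365 = $408.8384
Total = $517.8247

$517.82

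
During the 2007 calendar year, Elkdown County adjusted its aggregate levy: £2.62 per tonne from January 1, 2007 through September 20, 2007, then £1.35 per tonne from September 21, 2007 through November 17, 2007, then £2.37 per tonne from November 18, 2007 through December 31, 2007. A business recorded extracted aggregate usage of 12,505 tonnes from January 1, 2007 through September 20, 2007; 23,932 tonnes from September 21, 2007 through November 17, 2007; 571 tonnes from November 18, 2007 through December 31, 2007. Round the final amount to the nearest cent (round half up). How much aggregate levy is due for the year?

January 1 – September 20, 2007: 12,505 tonnes at £2.62/tonne → £32763.10
September 21 – November 17, 2007: 23,932 tonnes at £1.35/tonne → £32308.20
November 18 – December 31, 2007: 571 tonnes at £2.37/tonne → £1353.27

£66424.57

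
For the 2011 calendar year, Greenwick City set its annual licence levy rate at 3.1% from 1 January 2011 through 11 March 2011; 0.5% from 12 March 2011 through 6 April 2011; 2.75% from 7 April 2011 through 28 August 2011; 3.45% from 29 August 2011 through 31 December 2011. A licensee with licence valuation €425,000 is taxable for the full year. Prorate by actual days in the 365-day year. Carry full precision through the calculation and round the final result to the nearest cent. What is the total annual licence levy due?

€12,310.45

1 January – 11 March 2011: 70 days at 3.1% → €425,000 × 3.1% × 70/365 = €2,526.7123
12 March – 6 April 2011: 26 days at 0.5% → €425,000 × 0.5% × 26/365 = €151.3699
7 April – 28 August 2011: 144 days at 2.75% → €425,000 × 2.75% × 144/365 = €4,610.9589
29 August – 31 December 2011: 125 days at 3.45% → €425,000 × 3.45% × 125/365 = €5,021.4041
Total = €12,310.4452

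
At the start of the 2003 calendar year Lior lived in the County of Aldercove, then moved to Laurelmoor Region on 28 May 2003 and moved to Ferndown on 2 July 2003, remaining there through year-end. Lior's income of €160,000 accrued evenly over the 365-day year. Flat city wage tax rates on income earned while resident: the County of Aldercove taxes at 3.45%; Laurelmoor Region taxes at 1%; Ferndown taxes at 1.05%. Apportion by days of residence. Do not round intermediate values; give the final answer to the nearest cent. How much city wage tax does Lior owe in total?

€3,218.85

The County of Aldercove, 1 January – 27 May 2003: 147 days → €160,000 × 3.45% × 147/365 = €2,223.1233
Laurelmoor Region, 28 May – 1 July 2003: 35 days → €160,000 × 1% × 35/365 = €153.4247
Ferndown, 2 July – 31 December 2003: 183 days → €160,000 × 1.05% × 183/365 = €842.3014
Total = €3,218.8493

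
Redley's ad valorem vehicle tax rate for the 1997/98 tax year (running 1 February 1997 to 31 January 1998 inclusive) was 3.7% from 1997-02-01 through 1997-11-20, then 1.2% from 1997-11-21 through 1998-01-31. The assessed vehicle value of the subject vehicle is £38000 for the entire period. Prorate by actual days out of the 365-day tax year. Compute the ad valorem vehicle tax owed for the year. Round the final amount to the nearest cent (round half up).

£1218.60

1997-02-01 to 1997-11-20: 293 days at 3.7% → £38000 × 3.7% × 293/365 = £1128.6521
1997-11-21 to 1998-01-31: 72 days at 1.2% → £38000 × 1.2% × 72/365 = £89.9507
Total = £1218.6027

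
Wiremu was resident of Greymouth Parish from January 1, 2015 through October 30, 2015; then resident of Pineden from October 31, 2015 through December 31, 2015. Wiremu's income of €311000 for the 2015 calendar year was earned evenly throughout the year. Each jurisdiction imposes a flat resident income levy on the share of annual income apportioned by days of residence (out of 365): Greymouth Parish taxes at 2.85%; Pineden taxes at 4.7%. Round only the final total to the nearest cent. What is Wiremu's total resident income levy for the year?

€9840.81

Greymouth Parish, January 1 – October 30, 2015: 303 days → €311000 × 2.85% × 303/365 = €7357.9192
Pineden, October 31 – December 31, 2015: 62 days → €311000 × 4.7% × 62/365 = €2482.8877
Total = €9840.8068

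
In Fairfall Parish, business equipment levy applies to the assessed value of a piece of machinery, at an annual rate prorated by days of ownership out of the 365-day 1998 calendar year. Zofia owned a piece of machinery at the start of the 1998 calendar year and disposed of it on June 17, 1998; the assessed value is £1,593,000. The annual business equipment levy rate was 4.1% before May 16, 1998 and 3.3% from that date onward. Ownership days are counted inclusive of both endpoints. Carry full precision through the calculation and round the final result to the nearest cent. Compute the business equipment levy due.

January 1 – May 15, 1998: 135 days at 4.1% → £1,593,000 × 4.1% × 135/365 = £24,156.8630
May 16 – June 17, 1998: 33 days at 3.3% → £1,593,000 × 3.3% × 33/365 = £4,752.8137
Total = £28,909.6767

£28,909.68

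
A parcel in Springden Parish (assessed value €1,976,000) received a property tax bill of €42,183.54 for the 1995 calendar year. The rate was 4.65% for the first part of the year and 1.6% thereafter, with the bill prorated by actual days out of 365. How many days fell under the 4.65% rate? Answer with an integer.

64 days

Let d = days at the first rate; then 365 − d days at the second rate.
€1,976,000 × [4.65%·d + 1.6%·(365−d)] / 365 = €42,183.54
Solving gives d = 64, so the new rate took effect on March 6, 1995.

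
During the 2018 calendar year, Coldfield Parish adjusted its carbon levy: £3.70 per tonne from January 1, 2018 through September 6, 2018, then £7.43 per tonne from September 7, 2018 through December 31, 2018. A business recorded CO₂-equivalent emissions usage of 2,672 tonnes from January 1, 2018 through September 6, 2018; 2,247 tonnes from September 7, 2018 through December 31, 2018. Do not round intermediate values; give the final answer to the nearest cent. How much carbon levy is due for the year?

£26,581.61

January 1 – September 6, 2018: 2,672 tonnes at £3.70/tonne → £9,886.40
September 7 – December 31, 2018: 2,247 tonnes at £7.43/tonne → £16,695.21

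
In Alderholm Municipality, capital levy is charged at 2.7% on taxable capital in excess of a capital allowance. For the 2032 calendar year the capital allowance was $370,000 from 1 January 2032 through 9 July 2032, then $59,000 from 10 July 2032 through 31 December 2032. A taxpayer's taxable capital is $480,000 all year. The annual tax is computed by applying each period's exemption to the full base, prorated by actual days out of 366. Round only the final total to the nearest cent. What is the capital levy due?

$6,984.96

1 January – 9 July 2032: 191 days, exemption $370,000 → ($480,000 − $370,000) × 2.7% × 191/366 = $1,549.9180
10 July – 31 December 2032: 175 days, exemption $59,000 → ($480,000 − $59,000) × 2.7% × 175/366 = $5,435.0410
Total = $6,984.9590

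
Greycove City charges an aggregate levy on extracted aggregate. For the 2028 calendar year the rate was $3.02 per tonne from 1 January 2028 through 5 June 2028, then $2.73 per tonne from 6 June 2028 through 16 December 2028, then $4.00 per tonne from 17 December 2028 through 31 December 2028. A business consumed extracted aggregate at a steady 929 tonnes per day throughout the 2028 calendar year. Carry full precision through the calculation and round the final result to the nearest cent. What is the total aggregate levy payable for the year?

$988,233.04

1 January – 5 June 2028: 157 days × 929 tonnes/day = 145,853 tonnes at $3.02/tonne → $440,476.06
6 June – 16 December 2028: 194 days × 929 tonnes/day = 180,226 tonnes at $2.73/tonne → $492,016.98
17 December – 31 December 2028: 15 days × 929 tonnes/day = 13,935 tonnes at $4.00/tonne → $55,740.00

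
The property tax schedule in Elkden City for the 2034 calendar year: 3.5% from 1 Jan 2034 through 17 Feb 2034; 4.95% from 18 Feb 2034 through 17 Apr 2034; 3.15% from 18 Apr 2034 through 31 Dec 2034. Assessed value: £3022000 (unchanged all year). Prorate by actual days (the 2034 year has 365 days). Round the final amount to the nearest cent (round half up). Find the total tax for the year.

1 Jan – 17 Feb 2034: 48 days at 3.5% → £3022000 × 3.5% × 48/365 = £13909.4795
18 Feb – 17 Apr 2034: 59 days at 4.95% → £3022000 × 4.95% × 59/365 = £24180.1397
18 Apr – 31 Dec 2034: 258 days at 3.15% → £3022000 × 3.15% × 258/365 = £67287.1068
Total = £105376.7260

£105376.73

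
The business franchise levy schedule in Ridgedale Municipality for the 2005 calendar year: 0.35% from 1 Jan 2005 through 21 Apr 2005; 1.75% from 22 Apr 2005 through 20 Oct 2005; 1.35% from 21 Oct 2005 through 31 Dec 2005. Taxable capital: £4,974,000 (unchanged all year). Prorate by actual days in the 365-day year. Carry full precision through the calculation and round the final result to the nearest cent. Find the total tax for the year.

1 Jan – 21 Apr 2005: 111 days at 0.35% → £4,974,000 × 0.35% × 111/365 = £5,294.2438
22 Apr – 20 Oct 2005: 182 days at 1.75% → £4,974,000 × 1.75% × 182/365 = £43,403.2603
21 Oct – 31 Dec 2005: 72 days at 1.35% → £4,974,000 × 1.35% × 72/365 = £13,245.8301
Total = £61,943.3342

£61,943.33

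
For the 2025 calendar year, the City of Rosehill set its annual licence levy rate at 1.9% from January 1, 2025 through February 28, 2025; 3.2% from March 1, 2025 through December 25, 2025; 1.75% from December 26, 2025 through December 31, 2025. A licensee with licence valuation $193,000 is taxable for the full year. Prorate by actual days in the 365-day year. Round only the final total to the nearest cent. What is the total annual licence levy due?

January 1 – February 28, 2025: 59 days at 1.9% → $193,000 × 1.9% × 59/365 = $592.7479
March 1 – December 25, 2025: 300 days at 3.2% → $193,000 × 3.2% × 300/365 = $5,076.1644
December 26 – December 31, 2025: 6 days at 1.75% → $193,000 × 1.75% × 6/365 = $55.5205
Total = $5,724.4329

$5,724.43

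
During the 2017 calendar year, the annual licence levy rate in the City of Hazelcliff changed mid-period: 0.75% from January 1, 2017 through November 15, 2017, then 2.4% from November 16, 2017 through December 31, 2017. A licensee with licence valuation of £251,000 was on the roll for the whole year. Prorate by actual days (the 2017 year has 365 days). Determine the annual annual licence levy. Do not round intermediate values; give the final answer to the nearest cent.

January 1 – November 15, 2017: 319 days at 0.75% → £251,000 × 0.75% × 319/365 = £1,645.2534
November 16 – December 31, 2017: 46 days at 2.4% → £251,000 × 2.4% × 46/365 = £759.1890
Total = £2,404.4425

£2,404.44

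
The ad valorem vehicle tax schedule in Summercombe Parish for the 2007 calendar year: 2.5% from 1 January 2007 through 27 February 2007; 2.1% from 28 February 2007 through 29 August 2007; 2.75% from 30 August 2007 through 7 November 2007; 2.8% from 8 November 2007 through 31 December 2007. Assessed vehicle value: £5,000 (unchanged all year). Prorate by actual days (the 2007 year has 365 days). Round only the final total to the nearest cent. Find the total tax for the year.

1 January – 27 February 2007: 58 days at 2.5% → £5,000 × 2.5% × 58/365 = £19.8630
28 February – 29 August 2007: 183 days at 2.1% → £5,000 × 2.1% × 183/365 = £52.6438
30 August – 7 November 2007: 70 days at 2.75% → £5,000 × 2.75% × 70/365 = £26.3699
8 November – 31 December 2007: 54 days at 2.8% → £5,000 × 2.8% × 54/365 = £20.7123
Total = £119.5890

£119.59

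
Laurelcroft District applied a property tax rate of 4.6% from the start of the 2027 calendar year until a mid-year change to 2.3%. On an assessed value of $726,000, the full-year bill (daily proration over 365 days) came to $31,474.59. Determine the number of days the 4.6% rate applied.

323 days

Let d = days at the first rate; then 365 − d days at the second rate.
$726,000 × [4.6%·d + 2.3%·(365−d)] / 365 = $31,474.59
Solving gives d = 323, so the new rate took effect on 20 November 2027.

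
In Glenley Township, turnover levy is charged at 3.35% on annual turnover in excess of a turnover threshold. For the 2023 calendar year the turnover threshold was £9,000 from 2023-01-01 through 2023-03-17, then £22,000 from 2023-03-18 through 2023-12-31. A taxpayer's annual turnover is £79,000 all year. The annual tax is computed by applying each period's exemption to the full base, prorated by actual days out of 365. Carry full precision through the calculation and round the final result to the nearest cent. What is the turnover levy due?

£2,000.18

2023-01-01 to 2023-03-17: 76 days, exemption £9,000 → (£79,000 − £9,000) × 3.35% × 76/365 = £488.2740
2023-03-18 to 2023-12-31: 289 days, exemption £22,000 → (£79,000 − £22,000) × 3.35% × 289/365 = £1,511.9055
Total = £2,000.1795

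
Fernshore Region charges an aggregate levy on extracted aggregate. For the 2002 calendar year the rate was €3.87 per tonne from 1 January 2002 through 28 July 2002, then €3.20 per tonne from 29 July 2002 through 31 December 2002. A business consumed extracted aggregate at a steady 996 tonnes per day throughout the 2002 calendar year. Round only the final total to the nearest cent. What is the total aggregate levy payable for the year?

1 January – 28 July 2002: 209 days × 996 tonnes/day = 208,164 tonnes at €3.87/tonne → €805,594.68
29 July – 31 December 2002: 156 days × 996 tonnes/day = 155,376 tonnes at €3.20/tonne → €497,203.20

€1,302,797.88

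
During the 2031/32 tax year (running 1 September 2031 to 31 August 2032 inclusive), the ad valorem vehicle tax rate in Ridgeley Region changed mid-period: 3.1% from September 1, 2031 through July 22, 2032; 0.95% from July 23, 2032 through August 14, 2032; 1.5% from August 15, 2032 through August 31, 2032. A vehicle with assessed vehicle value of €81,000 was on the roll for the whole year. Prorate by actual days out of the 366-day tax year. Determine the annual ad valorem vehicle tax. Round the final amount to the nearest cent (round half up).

September 1, 2031 – July 22, 2032: 326 days at 3.1% → €81,000 × 3.1% × 326/366 = €2,236.5738
July 23 – August 14, 2032: 23 days at 0.95% → €81,000 × 0.95% × 23/366 = €48.3566
August 15 – August 31, 2032: 17 days at 1.5% → €81,000 × 1.5% × 17/366 = €56.4344
Total = €2,341.3648

€2,341.36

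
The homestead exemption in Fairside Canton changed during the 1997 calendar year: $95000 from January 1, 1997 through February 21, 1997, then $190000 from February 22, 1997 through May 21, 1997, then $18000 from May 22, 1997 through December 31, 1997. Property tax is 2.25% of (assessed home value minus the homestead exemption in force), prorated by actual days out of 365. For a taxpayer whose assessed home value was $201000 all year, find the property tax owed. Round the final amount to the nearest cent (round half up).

January 1 – February 21, 1997: 52 days, exemption $95000 → ($201000 − $95000) × 2.25% × 52/365 = $339.7808
February 22 – May 21, 1997: 89 days, exemption $190000 → ($201000 − $190000) × 2.25% × 89/365 = $60.3493
May 22 – December 31, 1997: 224 days, exemption $18000 → ($201000 − $18000) × 2.25% × 224/365 = $2526.9041
Total = $2927.0342

$2927.03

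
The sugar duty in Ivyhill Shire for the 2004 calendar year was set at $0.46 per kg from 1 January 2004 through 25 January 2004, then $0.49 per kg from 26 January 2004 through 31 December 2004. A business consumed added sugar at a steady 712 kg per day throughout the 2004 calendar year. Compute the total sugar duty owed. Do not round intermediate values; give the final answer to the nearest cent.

1 January – 25 January 2004: 25 days × 712 kg/day = 17,800 kg at $0.46/kg → $8188.00
26 January – 31 December 2004: 341 days × 712 kg/day = 242,792 kg at $0.49/kg → $118968.08

$127156.08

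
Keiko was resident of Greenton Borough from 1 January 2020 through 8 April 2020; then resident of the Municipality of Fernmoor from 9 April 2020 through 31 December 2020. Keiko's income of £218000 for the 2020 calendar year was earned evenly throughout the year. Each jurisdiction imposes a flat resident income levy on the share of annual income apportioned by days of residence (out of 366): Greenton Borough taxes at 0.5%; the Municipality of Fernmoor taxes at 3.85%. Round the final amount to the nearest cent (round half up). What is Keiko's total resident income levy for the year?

Greenton Borough, 1 January – 8 April 2020: 99 days → £218000 × 0.5% × 99/366 = £294.8361
The Municipality of Fernmoor, 9 April – 31 December 2020: 267 days → £218000 × 3.85% × 267/366 = £6122.7623
Total = £6417.5984

£6417.60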